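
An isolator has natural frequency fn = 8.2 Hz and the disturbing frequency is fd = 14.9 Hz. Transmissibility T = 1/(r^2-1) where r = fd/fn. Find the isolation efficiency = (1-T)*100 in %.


r = 14.9 / 8.2 = 1.81707
r^2 - 1 = 1.81707^2 - 1 = 2.30174
T = 1/2.30174 = 0.434454
Efficiency = (1 - 0.434454)*100 = 56.555 %


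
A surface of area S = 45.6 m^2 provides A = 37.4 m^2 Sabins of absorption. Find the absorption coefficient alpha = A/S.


Absorption coefficient = absorbed power / incident power
alpha = A / S = 37.4 / 45.6 = 0.82018


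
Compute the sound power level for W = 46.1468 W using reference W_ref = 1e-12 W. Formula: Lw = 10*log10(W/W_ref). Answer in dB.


W / W_ref = 46.1468 / 1e-12 = 4.61468e+13
Lw = 10 * log10(4.61468e+13) = 136.64 dB


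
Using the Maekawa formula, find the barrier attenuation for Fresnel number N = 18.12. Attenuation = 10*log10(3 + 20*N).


3 + 20*N = 3 + 20*18.12 = 365.4
Att = 10*log10(365.4) = 25.628 dB


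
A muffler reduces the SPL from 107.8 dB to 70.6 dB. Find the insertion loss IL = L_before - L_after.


Insertion loss = SPL without muffler - SPL with muffler
IL = 107.8 - 70.6 = 37.2 dB


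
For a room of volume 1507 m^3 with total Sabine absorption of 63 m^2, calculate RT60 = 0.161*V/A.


RT60 = 0.161 * 1507 / 63 = 3.8512 s


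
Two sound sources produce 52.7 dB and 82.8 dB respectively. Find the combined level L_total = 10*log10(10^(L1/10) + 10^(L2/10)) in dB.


10^(52.7/10) = 186209
10^(82.8/10) = 1.90546e+08
Sum = 186209 + 1.90546e+08 = 1.90732e+08
L_total = 10*log10(1.90732e+08) = 82.804 dB


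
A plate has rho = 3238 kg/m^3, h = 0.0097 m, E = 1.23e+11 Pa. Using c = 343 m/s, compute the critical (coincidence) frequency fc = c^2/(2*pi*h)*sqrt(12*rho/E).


12*rho/E = 12*3238/1.23e+11 = 3.15902e-07
sqrt(12*rho/E) = sqrt(3.15902e-07) = 0.000562052
c^2/(2*pi*h) = 343^2/(2*pi*0.0097) = 1.93035e+06
fc = 1.93035e+06 * 0.000562052 = 1085 Hz


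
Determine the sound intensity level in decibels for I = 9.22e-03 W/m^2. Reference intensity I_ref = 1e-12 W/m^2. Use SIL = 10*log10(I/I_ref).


I / I_ref = 9.22e-03 / 1e-12 = 9.22e+09
SIL = 10 * log10(9.22e+09) = 99.647 dB


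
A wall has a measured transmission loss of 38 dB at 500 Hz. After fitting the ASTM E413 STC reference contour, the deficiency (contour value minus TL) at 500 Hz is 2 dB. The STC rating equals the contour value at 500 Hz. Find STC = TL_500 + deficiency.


By ASTM E413, STC = value of the fitted reference contour at 500 Hz.
Contour value at 500 Hz = TL_500 + deficiency = 38 + 2 = 40
STC = 40


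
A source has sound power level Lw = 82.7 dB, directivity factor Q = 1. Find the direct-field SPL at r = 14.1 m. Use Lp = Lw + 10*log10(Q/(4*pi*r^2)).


4*pi*r^2 = 4*pi*14.1^2 = 2498.32 m^2
Q / (4*pi*r^2) = 1 / 2498.32 = 0.000400269
Lp = 82.7 + 10*log10(0.000400269) = 48.724 dB


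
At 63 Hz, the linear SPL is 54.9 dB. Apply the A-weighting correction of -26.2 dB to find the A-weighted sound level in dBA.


A-weighting table: 63 Hz -> -26.2 dB correction
SPL_A = SPL + correction = 54.9 + (-26.2) = 28.7 dBA


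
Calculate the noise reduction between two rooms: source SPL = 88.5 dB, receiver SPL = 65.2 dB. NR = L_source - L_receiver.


NR = L_source - L_receiver (difference between source and receiving room levels)
NR = 88.5 - 65.2 = 23.3 dB


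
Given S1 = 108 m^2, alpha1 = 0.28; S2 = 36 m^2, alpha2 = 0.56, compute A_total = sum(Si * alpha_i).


108 * 0.28 = 30.24
36 * 0.56 = 20.16
A_total = 30.24 + 20.16 = 50.4 m^2


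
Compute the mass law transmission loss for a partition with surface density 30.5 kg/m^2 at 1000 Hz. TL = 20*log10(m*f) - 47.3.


m * f = 30.5 * 1000 = 30500
20*log10(30500) = 89.686 dB
TL = 89.686 - 47.3 = 42.386 dB


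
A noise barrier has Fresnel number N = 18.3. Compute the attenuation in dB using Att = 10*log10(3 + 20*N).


3 + 20*N = 3 + 20*18.3 = 369
Att = 10*log10(369) = 25.67 dB


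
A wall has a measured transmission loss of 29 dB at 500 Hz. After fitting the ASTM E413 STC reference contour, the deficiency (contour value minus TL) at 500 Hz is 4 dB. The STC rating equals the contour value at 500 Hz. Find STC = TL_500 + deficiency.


By ASTM E413, STC = value of the fitted reference contour at 500 Hz.
Contour value at 500 Hz = TL_500 + deficiency = 29 + 4 = 33
STC = 33


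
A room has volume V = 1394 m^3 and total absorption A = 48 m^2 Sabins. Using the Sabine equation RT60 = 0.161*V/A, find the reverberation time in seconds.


RT60 = 0.161 * 1394 / 48 = 4.6757 s


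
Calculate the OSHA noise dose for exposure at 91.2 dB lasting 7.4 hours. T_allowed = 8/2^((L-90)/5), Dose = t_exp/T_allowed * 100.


T_allowed = 8 / 2^((91.2 - 90)/5) = 6.77396 hr
Dose = 7.4 / 6.77396 * 100 = 109.24 %


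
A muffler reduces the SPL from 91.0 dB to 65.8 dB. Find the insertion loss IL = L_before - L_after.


Insertion loss = SPL without muffler - SPL with muffler
IL = 91.0 - 65.8 = 25.2 dB


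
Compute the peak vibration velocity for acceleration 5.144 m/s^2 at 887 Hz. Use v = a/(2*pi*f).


omega = 2*pi*f = 2*pi*887 = 5573.19 rad/s
v = a / omega = 5.144 / 5573.19 = 0.00092299 m/s


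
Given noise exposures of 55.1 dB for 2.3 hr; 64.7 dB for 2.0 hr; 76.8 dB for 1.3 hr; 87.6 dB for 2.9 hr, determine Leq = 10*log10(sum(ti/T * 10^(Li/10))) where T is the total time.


T_total = 2.3 + 2.0 + 1.3 + 2.9 = 8.5 hr
(2.3/8.5) * 10^(55.1/10) = 87560.6
(2.0/8.5) * 10^(64.7/10) = 694402
(1.3/8.5) * 10^(76.8/10) = 7.32022e+06
(2.9/8.5) * 10^(87.6/10) = 1.96327e+08
Sum = 87560.6 + 694402 + 7.32022e+06 + 1.96327e+08 = 2.04429e+08
Leq = 10*log10(2.04429e+08) = 83.105 dB


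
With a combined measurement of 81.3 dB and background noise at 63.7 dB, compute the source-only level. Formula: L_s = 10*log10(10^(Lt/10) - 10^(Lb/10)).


10^(81.3/10) = 1.34896e+08
10^(63.7/10) = 2.34423e+06
Difference = 1.34896e+08 - 2.34423e+06 = 1.32552e+08
L_source = 10*log10(1.32552e+08) = 81.224 dB


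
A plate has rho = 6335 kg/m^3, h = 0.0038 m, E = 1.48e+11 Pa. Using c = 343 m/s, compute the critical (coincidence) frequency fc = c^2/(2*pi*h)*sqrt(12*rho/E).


12*rho/E = 12*6335/1.48e+11 = 5.13649e-07
sqrt(12*rho/E) = sqrt(5.13649e-07) = 0.000716693
c^2/(2*pi*h) = 343^2/(2*pi*0.0038) = 4.92748e+06
fc = 4.92748e+06 * 0.000716693 = 3531.5 Hz


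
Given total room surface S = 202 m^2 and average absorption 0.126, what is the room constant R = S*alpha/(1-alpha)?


R = 202 * 0.126 / (1 - 0.126) = 29.121 m^2


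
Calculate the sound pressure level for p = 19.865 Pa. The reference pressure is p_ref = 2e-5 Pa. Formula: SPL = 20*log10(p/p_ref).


p / p_ref = 19.865 / 2e-5 = 993250
SPL = 20 * log10(993250) = 119.94 dB


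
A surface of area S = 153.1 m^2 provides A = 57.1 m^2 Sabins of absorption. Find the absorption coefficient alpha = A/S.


Absorption coefficient = absorbed power / incident power
alpha = A / S = 57.1 / 153.1 = 0.37296


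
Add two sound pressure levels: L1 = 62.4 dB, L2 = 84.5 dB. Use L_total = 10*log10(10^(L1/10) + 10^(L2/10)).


10^(62.4/10) = 1.7378e+06
10^(84.5/10) = 2.81838e+08
Sum = 1.7378e+06 + 2.81838e+08 = 2.83576e+08
L_total = 10*log10(2.83576e+08) = 84.527 dB


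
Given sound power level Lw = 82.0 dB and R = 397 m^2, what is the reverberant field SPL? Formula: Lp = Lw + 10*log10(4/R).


4/R = 4/397 = 0.0100756
Lp = 82.0 + 10*log10(0.0100756) = 62.033 dB


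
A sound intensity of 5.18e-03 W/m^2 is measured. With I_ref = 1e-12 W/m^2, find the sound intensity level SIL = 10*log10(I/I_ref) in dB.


I / I_ref = 5.18e-03 / 1e-12 = 5.18e+09
SIL = 10 * log10(5.18e+09) = 97.143 dB


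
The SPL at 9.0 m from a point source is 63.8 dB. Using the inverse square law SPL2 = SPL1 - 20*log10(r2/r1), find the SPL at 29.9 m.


r2/r1 = 29.9/9.0 = 3.32222
Correction = 20*log10(3.32222) = 10.4286 dB
SPL2 = 63.8 - 10.4286 = 53.371 dB


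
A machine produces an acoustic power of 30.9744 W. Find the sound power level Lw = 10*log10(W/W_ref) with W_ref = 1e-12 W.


W / W_ref = 30.9744 / 1e-12 = 3.09744e+13
Lw = 10 * log10(3.09744e+13) = 134.91 dB


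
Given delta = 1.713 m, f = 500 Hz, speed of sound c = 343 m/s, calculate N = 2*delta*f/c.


N = 2*delta*f/c = 2*delta/lambda, where lambda = c/f
lambda = 343 / 500 = 0.686 m
N = 2 * 1.713 / 0.686 = 4.9942


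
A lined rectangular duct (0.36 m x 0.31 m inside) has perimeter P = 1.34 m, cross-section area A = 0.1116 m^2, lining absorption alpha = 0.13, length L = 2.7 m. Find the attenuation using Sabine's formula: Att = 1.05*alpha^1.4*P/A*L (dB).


alpha^1.4 = 0.13^1.4 = 0.0574805
Attenuation rate = 1.05 * alpha^1.4 * P / A
= 1.05 * 0.0574805 * 1.34 / 0.1116 = 0.724687 dB/m
Total Att = 0.724687 * 2.7 = 1.9567 dB


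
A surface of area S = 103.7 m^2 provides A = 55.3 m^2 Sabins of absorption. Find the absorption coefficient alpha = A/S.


Absorption coefficient = absorbed power / incident power
alpha = A / S = 55.3 / 103.7 = 0.53327


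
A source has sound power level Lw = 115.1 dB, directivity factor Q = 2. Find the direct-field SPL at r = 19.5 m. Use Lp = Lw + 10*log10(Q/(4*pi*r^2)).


4*pi*r^2 = 4*pi*19.5^2 = 4778.36 m^2
Q / (4*pi*r^2) = 2 / 4778.36 = 0.000418554
Lp = 115.1 + 10*log10(0.000418554) = 81.318 dB


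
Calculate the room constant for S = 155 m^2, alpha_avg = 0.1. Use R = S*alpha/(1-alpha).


R = 155 * 0.1 / (1 - 0.1) = 17.222 m^2


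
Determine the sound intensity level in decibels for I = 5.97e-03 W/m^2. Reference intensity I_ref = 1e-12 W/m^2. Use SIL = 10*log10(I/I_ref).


I / I_ref = 5.97e-03 / 1e-12 = 5.97e+09
SIL = 10 * log10(5.97e+09) = 97.76 dB


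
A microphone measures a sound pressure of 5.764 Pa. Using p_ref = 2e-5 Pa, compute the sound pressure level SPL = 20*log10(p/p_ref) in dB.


p / p_ref = 5.764 / 2e-5 = 288200
SPL = 20 * log10(288200) = 109.19 dB


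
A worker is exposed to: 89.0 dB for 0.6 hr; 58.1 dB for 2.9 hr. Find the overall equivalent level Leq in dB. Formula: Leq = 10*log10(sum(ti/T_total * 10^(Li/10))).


T_total = 0.6 + 2.9 = 3.5 hr
(0.6/3.5) * 10^(89.0/10) = 1.36171e+08
(2.9/3.5) * 10^(58.1/10) = 534971
Sum = 1.36171e+08 + 534971 = 1.36706e+08
Leq = 10*log10(1.36706e+08) = 81.358 dB


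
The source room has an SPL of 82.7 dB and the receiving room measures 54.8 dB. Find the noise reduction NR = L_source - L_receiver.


NR = L_source - L_receiver (difference between source and receiving room levels)
NR = 82.7 - 54.8 = 27.9 dB


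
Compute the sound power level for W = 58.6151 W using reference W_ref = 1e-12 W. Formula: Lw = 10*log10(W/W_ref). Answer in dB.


W / W_ref = 58.6151 / 1e-12 = 5.86151e+13
Lw = 10 * log10(5.86151e+13) = 137.68 dB


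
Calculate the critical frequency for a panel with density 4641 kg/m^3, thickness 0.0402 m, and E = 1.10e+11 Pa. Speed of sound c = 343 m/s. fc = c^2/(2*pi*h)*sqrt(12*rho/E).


12*rho/E = 12*4641/1.10e+11 = 5.06291e-07
sqrt(12*rho/E) = sqrt(5.06291e-07) = 0.000711541
c^2/(2*pi*h) = 343^2/(2*pi*0.0402) = 465782
fc = 465782 * 0.000711541 = 331.42 Hz


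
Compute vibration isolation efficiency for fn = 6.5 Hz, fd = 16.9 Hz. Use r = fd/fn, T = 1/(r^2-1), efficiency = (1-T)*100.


r = 16.9 / 6.5 = 2.6
r^2 - 1 = 2.6^2 - 1 = 5.76
T = 1/5.76 = 0.173611
Efficiency = (1 - 0.173611)*100 = 82.639 %


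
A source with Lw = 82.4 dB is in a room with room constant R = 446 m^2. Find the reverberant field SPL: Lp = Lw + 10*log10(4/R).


4/R = 4/446 = 0.00896861
Lp = 82.4 + 10*log10(0.00896861) = 61.927 dB


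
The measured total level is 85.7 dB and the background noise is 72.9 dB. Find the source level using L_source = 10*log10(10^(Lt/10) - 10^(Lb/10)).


10^(85.7/10) = 3.71535e+08
10^(72.9/10) = 1.94984e+07
Difference = 3.71535e+08 - 1.94984e+07 = 3.52037e+08
L_source = 10*log10(3.52037e+08) = 85.466 dB


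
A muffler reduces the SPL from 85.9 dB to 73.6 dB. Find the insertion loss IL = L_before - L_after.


Insertion loss = SPL without muffler - SPL with muffler
IL = 85.9 - 73.6 = 12.3 dB


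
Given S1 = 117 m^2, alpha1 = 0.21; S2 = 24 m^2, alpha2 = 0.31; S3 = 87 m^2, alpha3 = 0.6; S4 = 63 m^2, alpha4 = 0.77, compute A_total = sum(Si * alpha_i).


117 * 0.21 = 24.57
24 * 0.31 = 7.44
87 * 0.6 = 52.2
63 * 0.77 = 48.51
A_total = 24.57 + 7.44 + 52.2 + 48.51 = 132.72 m^2


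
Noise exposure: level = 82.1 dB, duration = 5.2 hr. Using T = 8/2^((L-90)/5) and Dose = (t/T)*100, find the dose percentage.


T_allowed = 8 / 2^((82.1 - 90)/5) = 23.9176 hr
Dose = 5.2 / 23.9176 * 100 = 21.741 %


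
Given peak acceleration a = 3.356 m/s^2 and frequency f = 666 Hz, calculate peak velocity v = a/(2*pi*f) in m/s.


omega = 2*pi*f = 2*pi*666 = 4184.6 rad/s
v = a / omega = 3.356 / 4184.6 = 0.00080199 m/s


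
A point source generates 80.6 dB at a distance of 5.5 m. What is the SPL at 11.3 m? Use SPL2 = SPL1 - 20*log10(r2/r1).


r2/r1 = 11.3/5.5 = 2.05455
Correction = 20*log10(2.05455) = 6.25433 dB
SPL2 = 80.6 - 6.25433 = 74.346 dB


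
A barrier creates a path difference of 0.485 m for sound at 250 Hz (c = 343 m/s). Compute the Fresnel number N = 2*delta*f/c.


N = 2*delta*f/c = 2*delta/lambda, where lambda = c/f
lambda = 343 / 250 = 1.372 m
N = 2 * 0.485 / 1.372 = 0.707


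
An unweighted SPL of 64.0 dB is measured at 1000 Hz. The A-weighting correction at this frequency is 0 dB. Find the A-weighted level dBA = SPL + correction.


A-weighting table: 1000 Hz -> 0 dB correction
SPL_A = SPL + correction = 64.0 + (0) = 64 dBA


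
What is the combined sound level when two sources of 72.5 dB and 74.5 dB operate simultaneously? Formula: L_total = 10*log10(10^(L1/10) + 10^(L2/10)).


10^(72.5/10) = 1.77828e+07
10^(74.5/10) = 2.81838e+07
Sum = 1.77828e+07 + 2.81838e+07 = 4.59666e+07
L_total = 10*log10(4.59666e+07) = 76.624 dB


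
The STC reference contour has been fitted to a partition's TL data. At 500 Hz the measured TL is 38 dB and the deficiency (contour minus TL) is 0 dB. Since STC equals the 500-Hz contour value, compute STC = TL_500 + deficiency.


By ASTM E413, STC = value of the fitted reference contour at 500 Hz.
Contour value at 500 Hz = TL_500 + deficiency = 38 + 0 = 38
STC = 38


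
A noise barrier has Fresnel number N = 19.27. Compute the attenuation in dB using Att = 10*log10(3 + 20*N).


3 + 20*N = 3 + 20*19.27 = 388.4
Att = 10*log10(388.4) = 25.893 dB


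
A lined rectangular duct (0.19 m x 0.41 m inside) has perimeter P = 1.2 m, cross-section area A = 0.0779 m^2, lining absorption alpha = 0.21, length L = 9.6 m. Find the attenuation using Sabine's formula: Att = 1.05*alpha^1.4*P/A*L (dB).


alpha^1.4 = 0.21^1.4 = 0.112488
Attenuation rate = 1.05 * alpha^1.4 * P / A
= 1.05 * 0.112488 * 1.2 / 0.0779 = 1.81945 dB/m
Total Att = 1.81945 * 9.6 = 17.467 dB


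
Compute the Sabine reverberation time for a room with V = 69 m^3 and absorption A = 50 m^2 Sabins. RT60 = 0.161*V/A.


RT60 = 0.161 * 69 / 50 = 0.22218 s


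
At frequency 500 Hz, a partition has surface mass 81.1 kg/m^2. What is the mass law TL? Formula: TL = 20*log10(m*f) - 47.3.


m * f = 81.1 * 500 = 40550
20*log10(40550) = 92.1598 dB
TL = 92.1598 - 47.3 = 44.86 dB


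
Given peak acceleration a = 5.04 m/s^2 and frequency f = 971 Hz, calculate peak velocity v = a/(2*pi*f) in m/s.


omega = 2*pi*f = 2*pi*971 = 6100.97 rad/s
v = a / omega = 5.04 / 6100.97 = 0.0008261 m/s


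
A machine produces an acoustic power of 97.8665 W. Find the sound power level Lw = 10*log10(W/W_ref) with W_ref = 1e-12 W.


W / W_ref = 97.8665 / 1e-12 = 9.78665e+13
Lw = 10 * log10(9.78665e+13) = 139.91 dB


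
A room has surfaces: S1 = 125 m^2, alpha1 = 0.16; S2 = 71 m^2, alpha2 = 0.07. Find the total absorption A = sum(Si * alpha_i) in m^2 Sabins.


125 * 0.16 = 20
71 * 0.07 = 4.97
A_total = 20 + 4.97 = 24.97 m^2


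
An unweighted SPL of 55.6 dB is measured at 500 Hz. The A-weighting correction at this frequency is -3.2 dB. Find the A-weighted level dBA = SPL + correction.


A-weighting table: 500 Hz -> -3.2 dB correction
SPL_A = SPL + correction = 55.6 + (-3.2) = 52.4 dBA


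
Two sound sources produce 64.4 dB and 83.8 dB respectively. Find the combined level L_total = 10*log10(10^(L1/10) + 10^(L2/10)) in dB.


10^(64.4/10) = 2.75423e+06
10^(83.8/10) = 2.39883e+08
Sum = 2.75423e+06 + 2.39883e+08 = 2.42637e+08
L_total = 10*log10(2.42637e+08) = 83.85 dB


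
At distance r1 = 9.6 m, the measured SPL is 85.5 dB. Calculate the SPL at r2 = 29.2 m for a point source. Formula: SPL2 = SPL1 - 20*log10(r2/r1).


r2/r1 = 29.2/9.6 = 3.04167
Correction = 20*log10(3.04167) = 9.66224 dB
SPL2 = 85.5 - 9.66224 = 75.838 dB


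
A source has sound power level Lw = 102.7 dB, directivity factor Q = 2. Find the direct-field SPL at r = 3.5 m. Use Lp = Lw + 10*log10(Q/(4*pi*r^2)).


4*pi*r^2 = 4*pi*3.5^2 = 153.938 m^2
Q / (4*pi*r^2) = 2 / 153.938 = 0.0129922
Lp = 102.7 + 10*log10(0.0129922) = 83.837 dB


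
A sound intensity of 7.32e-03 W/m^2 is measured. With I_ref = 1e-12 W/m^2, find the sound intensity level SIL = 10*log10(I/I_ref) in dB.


I / I_ref = 7.32e-03 / 1e-12 = 7.32e+09
SIL = 10 * log10(7.32e+09) = 98.645 dB


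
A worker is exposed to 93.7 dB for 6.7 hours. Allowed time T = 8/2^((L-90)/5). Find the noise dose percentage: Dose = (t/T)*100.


T_allowed = 8 / 2^((93.7 - 90)/5) = 4.78991 hr
Dose = 6.7 / 4.78991 * 100 = 139.88 %


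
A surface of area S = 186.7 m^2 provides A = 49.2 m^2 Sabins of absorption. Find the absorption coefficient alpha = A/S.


Absorption coefficient = absorbed power / incident power
alpha = A / S = 49.2 / 186.7 = 0.26352


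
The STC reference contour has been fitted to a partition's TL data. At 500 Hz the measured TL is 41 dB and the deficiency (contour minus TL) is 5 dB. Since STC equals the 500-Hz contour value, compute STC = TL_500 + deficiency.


By ASTM E413, STC = value of the fitted reference contour at 500 Hz.
Contour value at 500 Hz = TL_500 + deficiency = 41 + 5 = 46
STC = 46


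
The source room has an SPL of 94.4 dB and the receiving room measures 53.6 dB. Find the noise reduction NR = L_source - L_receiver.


NR = L_source - L_receiver (difference between source and receiving room levels)
NR = 94.4 - 53.6 = 40.8 dB


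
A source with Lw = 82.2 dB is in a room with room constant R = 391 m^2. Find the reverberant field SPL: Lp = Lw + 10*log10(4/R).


4/R = 4/391 = 0.0102302
Lp = 82.2 + 10*log10(0.0102302) = 62.299 dB


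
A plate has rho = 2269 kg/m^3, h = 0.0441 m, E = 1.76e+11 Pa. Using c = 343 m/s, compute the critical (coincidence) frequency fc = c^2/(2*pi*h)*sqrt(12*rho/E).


12*rho/E = 12*2269/1.76e+11 = 1.54705e-07
sqrt(12*rho/E) = sqrt(1.54705e-07) = 0.000393326
c^2/(2*pi*h) = 343^2/(2*pi*0.0441) = 424590
fc = 424590 * 0.000393326 = 167 Hz


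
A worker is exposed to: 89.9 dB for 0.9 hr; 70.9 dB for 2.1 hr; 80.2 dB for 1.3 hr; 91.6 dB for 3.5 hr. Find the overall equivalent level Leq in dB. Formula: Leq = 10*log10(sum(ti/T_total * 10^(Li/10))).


T_total = 0.9 + 2.1 + 1.3 + 3.5 = 7.8 hr
(0.9/7.8) * 10^(89.9/10) = 1.12758e+08
(2.1/7.8) * 10^(70.9/10) = 3.31226e+06
(1.3/7.8) * 10^(80.2/10) = 1.74521e+07
(3.5/7.8) * 10^(91.6/10) = 6.48595e+08
Sum = 1.12758e+08 + 3.31226e+06 + 1.74521e+07 + 6.48595e+08 = 7.82117e+08
Leq = 10*log10(7.82117e+08) = 88.933 dB


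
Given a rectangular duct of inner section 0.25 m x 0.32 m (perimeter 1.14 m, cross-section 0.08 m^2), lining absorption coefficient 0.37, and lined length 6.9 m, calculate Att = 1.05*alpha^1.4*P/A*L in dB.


alpha^1.4 = 0.37^1.4 = 0.248589
Attenuation rate = 1.05 * alpha^1.4 * P / A
= 1.05 * 0.248589 * 1.14 / 0.08 = 3.71951 dB/m
Total Att = 3.71951 * 6.9 = 25.665 dB


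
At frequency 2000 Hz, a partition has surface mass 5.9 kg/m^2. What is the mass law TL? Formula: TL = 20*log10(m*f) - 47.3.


m * f = 5.9 * 2000 = 11800
20*log10(11800) = 81.4376 dB
TL = 81.4376 - 47.3 = 34.138 dB


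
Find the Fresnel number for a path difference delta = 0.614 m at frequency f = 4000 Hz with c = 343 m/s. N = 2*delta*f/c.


N = 2*delta*f/c = 2*delta/lambda, where lambda = c/f
lambda = 343 / 4000 = 0.08575 m
N = 2 * 0.614 / 0.08575 = 14.321


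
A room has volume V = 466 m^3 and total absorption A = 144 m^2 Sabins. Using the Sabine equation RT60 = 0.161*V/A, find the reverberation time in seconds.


RT60 = 0.161 * 466 / 144 = 0.52101 s


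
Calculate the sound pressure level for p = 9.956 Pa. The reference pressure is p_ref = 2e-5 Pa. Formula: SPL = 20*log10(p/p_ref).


p / p_ref = 9.956 / 2e-5 = 497800
SPL = 20 * log10(497800) = 113.94 dB


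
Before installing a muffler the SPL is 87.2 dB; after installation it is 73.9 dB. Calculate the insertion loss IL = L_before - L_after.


Insertion loss = SPL without muffler - SPL with muffler
IL = 87.2 - 73.9 = 13.3 dB


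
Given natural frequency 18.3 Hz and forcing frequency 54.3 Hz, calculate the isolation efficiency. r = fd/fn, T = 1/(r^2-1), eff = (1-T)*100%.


r = 54.3 / 18.3 = 2.96721
r^2 - 1 = 2.96721^2 - 1 = 7.80434
T = 1/7.80434 = 0.128134
Efficiency = (1 - 0.128134)*100 = 87.187 %


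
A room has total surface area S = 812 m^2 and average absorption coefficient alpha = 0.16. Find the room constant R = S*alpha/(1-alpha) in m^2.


R = 812 * 0.16 / (1 - 0.16) = 154.67 m^2


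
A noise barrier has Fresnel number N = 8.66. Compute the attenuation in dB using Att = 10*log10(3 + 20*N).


3 + 20*N = 3 + 20*8.66 = 176.2
Att = 10*log10(176.2) = 22.46 dB


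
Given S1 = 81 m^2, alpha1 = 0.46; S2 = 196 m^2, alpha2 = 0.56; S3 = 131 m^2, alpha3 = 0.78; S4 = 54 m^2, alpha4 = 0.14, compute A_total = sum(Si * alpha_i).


81 * 0.46 = 37.26
196 * 0.56 = 109.76
131 * 0.78 = 102.18
54 * 0.14 = 7.56
A_total = 37.26 + 109.76 + 102.18 + 7.56 = 256.76 m^2


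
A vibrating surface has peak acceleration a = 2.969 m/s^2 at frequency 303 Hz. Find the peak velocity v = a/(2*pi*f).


omega = 2*pi*f = 2*pi*303 = 1903.81 rad/s
v = a / omega = 2.969 / 1903.81 = 0.0015595 m/s


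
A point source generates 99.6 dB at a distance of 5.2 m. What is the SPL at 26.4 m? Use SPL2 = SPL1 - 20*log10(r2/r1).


r2/r1 = 26.4/5.2 = 5.07692
Correction = 20*log10(5.07692) = 14.112 dB
SPL2 = 99.6 - 14.112 = 85.488 dB


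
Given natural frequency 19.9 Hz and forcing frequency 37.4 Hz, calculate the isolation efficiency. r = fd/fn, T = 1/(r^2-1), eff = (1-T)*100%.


r = 37.4 / 19.9 = 1.8794
r^2 - 1 = 1.8794^2 - 1 = 2.53214
T = 1/2.53214 = 0.394923
Efficiency = (1 - 0.394923)*100 = 60.508 %


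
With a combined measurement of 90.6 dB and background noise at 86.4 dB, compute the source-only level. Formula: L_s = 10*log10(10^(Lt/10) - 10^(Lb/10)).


10^(90.6/10) = 1.14815e+09
10^(86.4/10) = 4.36516e+08
Difference = 1.14815e+09 - 4.36516e+08 = 7.11634e+08
L_source = 10*log10(7.11634e+08) = 88.523 dB


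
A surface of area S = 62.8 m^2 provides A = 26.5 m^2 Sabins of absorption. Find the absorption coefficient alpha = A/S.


Absorption coefficient = absorbed power / incident power
alpha = A / S = 26.5 / 62.8 = 0.42197


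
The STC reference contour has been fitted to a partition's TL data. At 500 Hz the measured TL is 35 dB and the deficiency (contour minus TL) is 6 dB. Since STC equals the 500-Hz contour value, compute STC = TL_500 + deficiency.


By ASTM E413, STC = value of the fitted reference contour at 500 Hz.
Contour value at 500 Hz = TL_500 + deficiency = 35 + 6 = 41
STC = 41


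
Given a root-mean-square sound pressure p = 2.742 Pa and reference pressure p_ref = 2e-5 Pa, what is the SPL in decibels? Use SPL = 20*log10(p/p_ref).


p / p_ref = 2.742 / 2e-5 = 137100
SPL = 20 * log10(137100) = 102.74 dB


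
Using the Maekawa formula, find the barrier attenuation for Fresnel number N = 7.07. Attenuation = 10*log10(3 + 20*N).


3 + 20*N = 3 + 20*7.07 = 144.4
Att = 10*log10(144.4) = 21.596 dB


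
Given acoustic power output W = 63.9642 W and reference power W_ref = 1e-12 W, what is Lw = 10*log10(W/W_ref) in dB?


W / W_ref = 63.9642 / 1e-12 = 6.39642e+13
Lw = 10 * log10(6.39642e+13) = 138.06 dB


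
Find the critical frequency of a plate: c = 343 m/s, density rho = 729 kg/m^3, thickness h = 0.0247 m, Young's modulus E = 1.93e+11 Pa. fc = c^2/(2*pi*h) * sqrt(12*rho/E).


12*rho/E = 12*729/1.93e+11 = 4.53264e-08
sqrt(12*rho/E) = sqrt(4.53264e-08) = 0.0002129
c^2/(2*pi*h) = 343^2/(2*pi*0.0247) = 758074
fc = 758074 * 0.0002129 = 161.39 Hz


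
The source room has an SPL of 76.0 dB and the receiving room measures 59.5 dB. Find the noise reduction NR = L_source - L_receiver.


NR = L_source - L_receiver (difference between source and receiving room levels)
NR = 76.0 - 59.5 = 16.5 dB


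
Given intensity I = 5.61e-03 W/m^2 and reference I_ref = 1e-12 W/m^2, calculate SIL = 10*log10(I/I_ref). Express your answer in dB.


I / I_ref = 5.61e-03 / 1e-12 = 5.61e+09
SIL = 10 * log10(5.61e+09) = 97.49 dB


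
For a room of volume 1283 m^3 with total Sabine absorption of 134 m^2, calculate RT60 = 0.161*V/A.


RT60 = 0.161 * 1283 / 134 = 1.5415 s


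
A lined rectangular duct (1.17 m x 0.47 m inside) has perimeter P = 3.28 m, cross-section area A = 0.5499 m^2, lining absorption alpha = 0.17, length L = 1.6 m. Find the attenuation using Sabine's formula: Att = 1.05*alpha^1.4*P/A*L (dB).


alpha^1.4 = 0.17^1.4 = 0.0836813
Attenuation rate = 1.05 * alpha^1.4 * P / A
= 1.05 * 0.0836813 * 3.28 / 0.5499 = 0.524092 dB/m
Total Att = 0.524092 * 1.6 = 0.83855 dB


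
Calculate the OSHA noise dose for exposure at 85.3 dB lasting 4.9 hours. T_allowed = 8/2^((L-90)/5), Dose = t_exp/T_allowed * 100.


T_allowed = 8 / 2^((85.3 - 90)/5) = 15.3482 hr
Dose = 4.9 / 15.3482 * 100 = 31.926 %


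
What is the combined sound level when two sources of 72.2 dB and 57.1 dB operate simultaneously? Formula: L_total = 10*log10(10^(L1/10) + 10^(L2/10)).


10^(72.2/10) = 1.65959e+07
10^(57.1/10) = 512861
Sum = 1.65959e+07 + 512861 = 1.71088e+07
L_total = 10*log10(1.71088e+07) = 72.332 dB


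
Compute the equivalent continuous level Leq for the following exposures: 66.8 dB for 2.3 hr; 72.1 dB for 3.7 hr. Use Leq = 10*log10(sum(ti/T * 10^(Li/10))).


T_total = 2.3 + 3.7 = 6.0 hr
(2.3/6.0) * 10^(66.8/10) = 1.83475e+06
(3.7/6.0) * 10^(72.1/10) = 1.00012e+07
Sum = 1.83475e+06 + 1.00012e+07 = 1.1836e+07
Leq = 10*log10(1.1836e+07) = 70.732 dB


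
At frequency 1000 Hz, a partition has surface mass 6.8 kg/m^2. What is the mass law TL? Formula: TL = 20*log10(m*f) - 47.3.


m * f = 6.8 * 1000 = 6800
20*log10(6800) = 76.6502 dB
TL = 76.6502 - 47.3 = 29.35 dB


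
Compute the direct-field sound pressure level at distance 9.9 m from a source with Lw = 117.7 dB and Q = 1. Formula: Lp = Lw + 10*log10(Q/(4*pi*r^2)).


4*pi*r^2 = 4*pi*9.9^2 = 1231.63 m^2
Q / (4*pi*r^2) = 1 / 1231.63 = 0.000811932
Lp = 117.7 + 10*log10(0.000811932) = 86.795 dB


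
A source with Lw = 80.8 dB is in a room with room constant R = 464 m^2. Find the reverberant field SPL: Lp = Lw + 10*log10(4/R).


4/R = 4/464 = 0.00862069
Lp = 80.8 + 10*log10(0.00862069) = 60.155 dB


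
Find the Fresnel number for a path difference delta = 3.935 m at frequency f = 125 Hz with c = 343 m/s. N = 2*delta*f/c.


N = 2*delta*f/c = 2*delta/lambda, where lambda = c/f
lambda = 343 / 125 = 2.744 m
N = 2 * 3.935 / 2.744 = 2.8681


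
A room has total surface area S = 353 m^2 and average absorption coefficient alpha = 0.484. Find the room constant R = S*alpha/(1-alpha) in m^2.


R = 353 * 0.484 / (1 - 0.484) = 331.11 m^2


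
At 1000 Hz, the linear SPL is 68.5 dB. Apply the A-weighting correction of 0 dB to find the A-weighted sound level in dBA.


A-weighting table: 1000 Hz -> 0 dB correction
SPL_A = SPL + correction = 68.5 + (0) = 68.5 dBA


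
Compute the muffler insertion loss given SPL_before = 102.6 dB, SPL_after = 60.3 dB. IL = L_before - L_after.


Insertion loss = SPL without muffler - SPL with muffler
IL = 102.6 - 60.3 = 42.3 dB


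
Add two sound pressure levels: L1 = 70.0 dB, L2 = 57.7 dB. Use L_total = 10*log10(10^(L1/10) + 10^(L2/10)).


10^(70.0/10) = 1e+07
10^(57.7/10) = 588844
Sum = 1e+07 + 588844 = 1.05888e+07
L_total = 10*log10(1.05888e+07) = 70.248 dB


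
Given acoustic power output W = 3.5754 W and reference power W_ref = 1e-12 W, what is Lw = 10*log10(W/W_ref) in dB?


W / W_ref = 3.5754 / 1e-12 = 3.5754e+12
Lw = 10 * log10(3.5754e+12) = 125.53 dB


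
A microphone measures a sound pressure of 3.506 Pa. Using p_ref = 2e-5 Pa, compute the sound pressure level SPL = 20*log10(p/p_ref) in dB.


p / p_ref = 3.506 / 2e-5 = 175300
SPL = 20 * log10(175300) = 104.88 dB


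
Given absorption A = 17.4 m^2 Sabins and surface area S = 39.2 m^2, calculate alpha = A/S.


Absorption coefficient = absorbed power / incident power
alpha = A / S = 17.4 / 39.2 = 0.44388


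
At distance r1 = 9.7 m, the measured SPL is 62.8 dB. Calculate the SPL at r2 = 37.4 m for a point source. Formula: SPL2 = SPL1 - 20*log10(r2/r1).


r2/r1 = 37.4/9.7 = 3.85567
Correction = 20*log10(3.85567) = 11.722 dB
SPL2 = 62.8 - 11.722 = 51.078 dB


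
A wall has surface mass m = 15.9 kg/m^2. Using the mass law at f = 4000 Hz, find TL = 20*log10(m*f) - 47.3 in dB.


m * f = 15.9 * 4000 = 63600
20*log10(63600) = 96.0691 dB
TL = 96.0691 - 47.3 = 48.769 dB


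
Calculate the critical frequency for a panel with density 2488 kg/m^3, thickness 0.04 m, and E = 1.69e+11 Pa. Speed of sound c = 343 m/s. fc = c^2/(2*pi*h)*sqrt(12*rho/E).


12*rho/E = 12*2488/1.69e+11 = 1.76663e-07
sqrt(12*rho/E) = sqrt(1.76663e-07) = 0.000420313
c^2/(2*pi*h) = 343^2/(2*pi*0.04) = 468110
fc = 468110 * 0.000420313 = 196.75 Hz


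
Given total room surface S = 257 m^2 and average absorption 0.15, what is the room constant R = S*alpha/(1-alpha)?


R = 257 * 0.15 / (1 - 0.15) = 45.353 m^2


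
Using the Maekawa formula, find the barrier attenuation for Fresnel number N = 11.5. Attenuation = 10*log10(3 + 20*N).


3 + 20*N = 3 + 20*11.5 = 233
Att = 10*log10(233) = 23.674 dB


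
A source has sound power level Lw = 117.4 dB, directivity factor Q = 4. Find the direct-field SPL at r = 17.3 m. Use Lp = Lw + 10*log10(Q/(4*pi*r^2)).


4*pi*r^2 = 4*pi*17.3^2 = 3760.99 m^2
Q / (4*pi*r^2) = 4 / 3760.99 = 0.00106355
Lp = 117.4 + 10*log10(0.00106355) = 87.668 dB


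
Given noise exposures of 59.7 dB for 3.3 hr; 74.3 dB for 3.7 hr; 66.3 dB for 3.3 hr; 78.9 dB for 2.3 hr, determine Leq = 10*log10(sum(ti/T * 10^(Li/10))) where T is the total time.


T_total = 3.3 + 3.7 + 3.3 + 2.3 = 12.6 hr
(3.3/12.6) * 10^(59.7/10) = 244424
(3.7/12.6) * 10^(74.3/10) = 7.90371e+06
(3.3/12.6) * 10^(66.3/10) = 1.11723e+06
(2.3/12.6) * 10^(78.9/10) = 1.41696e+07
Sum = 244424 + 7.90371e+06 + 1.11723e+06 + 1.41696e+07 = 2.3435e+07
Leq = 10*log10(2.3435e+07) = 73.699 dB


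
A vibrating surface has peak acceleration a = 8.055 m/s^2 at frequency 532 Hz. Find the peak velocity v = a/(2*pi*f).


omega = 2*pi*f = 2*pi*532 = 3342.65 rad/s
v = a / omega = 8.055 / 3342.65 = 0.0024098 m/s


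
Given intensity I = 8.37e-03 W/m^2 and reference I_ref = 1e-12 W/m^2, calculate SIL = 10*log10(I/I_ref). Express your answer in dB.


I / I_ref = 8.37e-03 / 1e-12 = 8.37e+09
SIL = 10 * log10(8.37e+09) = 99.227 dB


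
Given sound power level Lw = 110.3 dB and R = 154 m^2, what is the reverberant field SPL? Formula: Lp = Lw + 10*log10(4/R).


4/R = 4/154 = 0.025974
Lp = 110.3 + 10*log10(0.025974) = 94.445 dB


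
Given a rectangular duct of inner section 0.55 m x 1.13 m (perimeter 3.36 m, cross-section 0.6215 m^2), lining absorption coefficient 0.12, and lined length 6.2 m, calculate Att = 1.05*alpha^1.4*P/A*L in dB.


alpha^1.4 = 0.12^1.4 = 0.0513871
Attenuation rate = 1.05 * alpha^1.4 * P / A
= 1.05 * 0.0513871 * 3.36 / 0.6215 = 0.291703 dB/m
Total Att = 0.291703 * 6.2 = 1.8086 dB


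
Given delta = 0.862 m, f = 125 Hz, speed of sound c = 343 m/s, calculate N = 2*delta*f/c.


N = 2*delta*f/c = 2*delta/lambda, where lambda = c/f
lambda = 343 / 125 = 2.744 m
N = 2 * 0.862 / 2.744 = 0.62828


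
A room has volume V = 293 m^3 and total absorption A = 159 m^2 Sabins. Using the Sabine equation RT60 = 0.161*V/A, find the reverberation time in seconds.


RT60 = 0.161 * 293 / 159 = 0.29669 s


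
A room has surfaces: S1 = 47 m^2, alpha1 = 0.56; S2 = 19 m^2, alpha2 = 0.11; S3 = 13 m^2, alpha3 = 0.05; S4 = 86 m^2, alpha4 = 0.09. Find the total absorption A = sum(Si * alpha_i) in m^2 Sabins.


47 * 0.56 = 26.32
19 * 0.11 = 2.09
13 * 0.05 = 0.65
86 * 0.09 = 7.74
A_total = 26.32 + 2.09 + 0.65 + 7.74 = 36.8 m^2


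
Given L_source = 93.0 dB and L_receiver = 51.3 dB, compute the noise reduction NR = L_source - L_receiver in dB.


NR = L_source - L_receiver (difference between source and receiving room levels)
NR = 93.0 - 51.3 = 41.7 dB


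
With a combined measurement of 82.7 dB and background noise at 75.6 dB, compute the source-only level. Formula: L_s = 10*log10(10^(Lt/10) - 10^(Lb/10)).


10^(82.7/10) = 1.86209e+08
10^(75.6/10) = 3.63078e+07
Difference = 1.86209e+08 - 3.63078e+07 = 1.49901e+08
L_source = 10*log10(1.49901e+08) = 81.758 dB


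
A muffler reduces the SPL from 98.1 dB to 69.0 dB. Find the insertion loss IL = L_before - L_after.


Insertion loss = SPL without muffler - SPL with muffler
IL = 98.1 - 69.0 = 29.1 dB


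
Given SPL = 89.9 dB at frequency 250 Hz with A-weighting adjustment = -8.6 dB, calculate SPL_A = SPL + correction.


A-weighting table: 250 Hz -> -8.6 dB correction
SPL_A = SPL + correction = 89.9 + (-8.6) = 81.3 dBA


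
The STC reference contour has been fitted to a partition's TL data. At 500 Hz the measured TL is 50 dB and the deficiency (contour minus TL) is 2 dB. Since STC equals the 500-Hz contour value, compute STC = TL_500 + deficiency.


By ASTM E413, STC = value of the fitted reference contour at 500 Hz.
Contour value at 500 Hz = TL_500 + deficiency = 50 + 2 = 52
STC = 52


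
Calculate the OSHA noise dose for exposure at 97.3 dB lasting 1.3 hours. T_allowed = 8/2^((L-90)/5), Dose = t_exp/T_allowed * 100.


T_allowed = 8 / 2^((97.3 - 90)/5) = 2.90795 hr
Dose = 1.3 / 2.90795 * 100 = 44.705 %


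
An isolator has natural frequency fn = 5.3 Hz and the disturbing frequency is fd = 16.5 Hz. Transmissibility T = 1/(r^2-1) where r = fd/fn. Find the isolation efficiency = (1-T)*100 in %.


r = 16.5 / 5.3 = 3.11321
r^2 - 1 = 3.11321^2 - 1 = 8.69208
T = 1/8.69208 = 0.115047
Efficiency = (1 - 0.115047)*100 = 88.495 %


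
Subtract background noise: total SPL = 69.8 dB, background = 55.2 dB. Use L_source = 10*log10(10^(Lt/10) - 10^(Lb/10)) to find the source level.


10^(69.8/10) = 9.54993e+06
10^(55.2/10) = 331131
Difference = 9.54993e+06 - 331131 = 9.2188e+06
L_source = 10*log10(9.2188e+06) = 69.647 dB


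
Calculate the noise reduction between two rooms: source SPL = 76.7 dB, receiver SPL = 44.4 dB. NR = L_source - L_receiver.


NR = L_source - L_receiver (difference between source and receiving room levels)
NR = 76.7 - 44.4 = 32.3 dB


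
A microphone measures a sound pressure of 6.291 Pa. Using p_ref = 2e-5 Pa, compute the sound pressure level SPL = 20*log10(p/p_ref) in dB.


p / p_ref = 6.291 / 2e-5 = 314550
SPL = 20 * log10(314550) = 109.95 dB


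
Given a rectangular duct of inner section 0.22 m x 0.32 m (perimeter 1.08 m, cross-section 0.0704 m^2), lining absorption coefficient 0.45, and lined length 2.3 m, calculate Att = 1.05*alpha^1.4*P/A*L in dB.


alpha^1.4 = 0.45^1.4 = 0.326962
Attenuation rate = 1.05 * alpha^1.4 * P / A
= 1.05 * 0.326962 * 1.08 / 0.0704 = 5.26669 dB/m
Total Att = 5.26669 * 2.3 = 12.113 dB


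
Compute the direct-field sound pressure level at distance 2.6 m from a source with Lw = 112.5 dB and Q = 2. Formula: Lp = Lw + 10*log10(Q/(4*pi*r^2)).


4*pi*r^2 = 4*pi*2.6^2 = 84.9487 m^2
Q / (4*pi*r^2) = 2 / 84.9487 = 0.0235436
Lp = 112.5 + 10*log10(0.0235436) = 96.219 dB


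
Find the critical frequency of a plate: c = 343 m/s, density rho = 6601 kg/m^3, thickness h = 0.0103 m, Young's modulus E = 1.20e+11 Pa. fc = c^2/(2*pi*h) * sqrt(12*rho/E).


12*rho/E = 12*6601/1.20e+11 = 6.601e-07
sqrt(12*rho/E) = sqrt(6.601e-07) = 0.000812465
c^2/(2*pi*h) = 343^2/(2*pi*0.0103) = 1.8179e+06
fc = 1.8179e+06 * 0.000812465 = 1477 Hz


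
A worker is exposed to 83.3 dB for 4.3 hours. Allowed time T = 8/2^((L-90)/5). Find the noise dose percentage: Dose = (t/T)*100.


T_allowed = 8 / 2^((83.3 - 90)/5) = 20.2521 hr
Dose = 4.3 / 20.2521 * 100 = 21.232 %


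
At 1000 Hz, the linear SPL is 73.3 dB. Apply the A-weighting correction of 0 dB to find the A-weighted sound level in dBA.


A-weighting table: 1000 Hz -> 0 dB correction
SPL_A = SPL + correction = 73.3 + (0) = 73.3 dBA


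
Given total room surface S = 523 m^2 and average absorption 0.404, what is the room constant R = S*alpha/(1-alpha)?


R = 523 * 0.404 / (1 - 0.404) = 354.52 m^2


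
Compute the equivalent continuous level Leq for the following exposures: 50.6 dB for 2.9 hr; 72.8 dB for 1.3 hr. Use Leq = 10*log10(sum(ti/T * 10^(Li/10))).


T_total = 2.9 + 1.3 = 4.2 hr
(2.9/4.2) * 10^(50.6/10) = 79277.3
(1.3/4.2) * 10^(72.8/10) = 5.89785e+06
Sum = 79277.3 + 5.89785e+06 = 5.97713e+06
Leq = 10*log10(5.97713e+06) = 67.765 dB


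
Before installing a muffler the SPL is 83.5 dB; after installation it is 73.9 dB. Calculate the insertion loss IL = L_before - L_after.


Insertion loss = SPL without muffler - SPL with muffler
IL = 83.5 - 73.9 = 9.6 dB


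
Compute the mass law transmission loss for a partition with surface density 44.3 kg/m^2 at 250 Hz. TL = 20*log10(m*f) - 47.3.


m * f = 44.3 * 250 = 11075
20*log10(11075) = 80.8869 dB
TL = 80.8869 - 47.3 = 33.587 dB


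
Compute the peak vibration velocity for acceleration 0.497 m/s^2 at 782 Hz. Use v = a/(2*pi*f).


omega = 2*pi*f = 2*pi*782 = 4913.45 rad/s
v = a / omega = 0.497 / 4913.45 = 0.00010115 m/s


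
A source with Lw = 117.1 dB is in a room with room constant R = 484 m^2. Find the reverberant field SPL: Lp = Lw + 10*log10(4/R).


4/R = 4/484 = 0.00826446
Lp = 117.1 + 10*log10(0.00826446) = 96.272 dB


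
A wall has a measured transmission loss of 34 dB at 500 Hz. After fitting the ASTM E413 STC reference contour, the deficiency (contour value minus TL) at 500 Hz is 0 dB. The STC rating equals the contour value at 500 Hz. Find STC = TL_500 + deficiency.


By ASTM E413, STC = value of the fitted reference contour at 500 Hz.
Contour value at 500 Hz = TL_500 + deficiency = 34 + 0 = 34
STC = 34


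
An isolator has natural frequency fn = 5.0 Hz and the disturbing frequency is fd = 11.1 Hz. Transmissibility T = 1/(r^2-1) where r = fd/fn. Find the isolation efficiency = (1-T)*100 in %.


r = 11.1 / 5.0 = 2.22
r^2 - 1 = 2.22^2 - 1 = 3.9284
T = 1/3.9284 = 0.254557
Efficiency = (1 - 0.254557)*100 = 74.544 %


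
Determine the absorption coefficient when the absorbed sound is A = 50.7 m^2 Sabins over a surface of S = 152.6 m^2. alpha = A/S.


Absorption coefficient = absorbed power / incident power
alpha = A / S = 50.7 / 152.6 = 0.33224


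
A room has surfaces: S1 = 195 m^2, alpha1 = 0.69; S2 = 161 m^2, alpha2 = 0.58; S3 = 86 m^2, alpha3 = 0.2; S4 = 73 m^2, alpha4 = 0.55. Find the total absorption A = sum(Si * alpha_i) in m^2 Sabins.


195 * 0.69 = 134.55
161 * 0.58 = 93.38
86 * 0.2 = 17.2
73 * 0.55 = 40.15
A_total = 134.55 + 93.38 + 17.2 + 40.15 = 285.28 m^2


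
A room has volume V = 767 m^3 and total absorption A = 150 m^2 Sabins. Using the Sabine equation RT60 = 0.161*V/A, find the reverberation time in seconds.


RT60 = 0.161 * 767 / 150 = 0.82325 s


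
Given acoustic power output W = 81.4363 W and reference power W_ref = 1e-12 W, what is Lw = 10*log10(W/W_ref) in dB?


W / W_ref = 81.4363 / 1e-12 = 8.14363e+13
Lw = 10 * log10(8.14363e+13) = 139.11 dB
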